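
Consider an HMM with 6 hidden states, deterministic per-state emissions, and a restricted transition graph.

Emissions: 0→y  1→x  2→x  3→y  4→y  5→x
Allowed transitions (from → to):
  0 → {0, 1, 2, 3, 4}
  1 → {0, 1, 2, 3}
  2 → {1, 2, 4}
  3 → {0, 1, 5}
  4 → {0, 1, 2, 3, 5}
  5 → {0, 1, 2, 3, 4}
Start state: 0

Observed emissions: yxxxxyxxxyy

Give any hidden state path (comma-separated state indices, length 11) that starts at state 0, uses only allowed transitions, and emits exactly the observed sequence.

  t0 'y' -> {0,3,4}, take 0 (start)
  t1 'x' -> {1,2,5}, take 1 (0->1 ok)
  t2 'x' -> {1,2,5}, take 2 (1->2 ok)
  t3 'x' -> {1,2,5}, take 1 (2->1 ok)
  t4 'x' -> {1,2,5}, take 2 (1->2 ok)
  t5 'y' -> {0,3,4}, take 4 (2->4 ok)
  t6 'x' -> {1,2,5}, take 2 (4->2 ok)
  t7 'x' -> {1,2,5}, take 2 (2->2 ok)
  t8 'x' -> {1,2,5}, take 1 (2->1 ok)
  t9 'y' -> {0,3,4}, take 0 (1->0 ok)
  t10 'y' -> {0,3,4}, take 4 (0->4 ok)

0,1,2,1,2,4,2,2,1,0,4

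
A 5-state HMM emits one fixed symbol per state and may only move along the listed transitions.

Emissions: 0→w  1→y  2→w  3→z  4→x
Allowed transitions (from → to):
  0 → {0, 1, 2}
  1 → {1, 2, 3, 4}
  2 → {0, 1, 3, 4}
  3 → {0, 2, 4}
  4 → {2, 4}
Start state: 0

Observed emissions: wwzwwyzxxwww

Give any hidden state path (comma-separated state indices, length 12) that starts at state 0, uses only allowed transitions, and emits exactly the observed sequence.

0,2,3,0,2,1,3,4,4,2,0,0

  0: obs=w cand={0,2} pick 0 [start]
  1: obs=w cand={0,2} pick 2 [0->2 ok]
  2: obs=z cand={3} pick 3 [2->3 ok]
  3: obs=w cand={0,2} pick 0 [3->0 ok]
  4: obs=w cand={0,2} pick 2 [0->2 ok]
  5: obs=y cand={1} pick 1 [2->1 ok]
  6: obs=z cand={3} pick 3 [1->3 ok]
  7: obs=x cand={4} pick 4 [3->4 ok]
  8: obs=x cand={4} pick 4 [4->4 ok]
  9: obs=w cand={0,2} pick 2 [4->2 ok]
  10: obs=w cand={0,2} pick 0 [2->0 ok]
  11: obs=w cand={0,2} pick 0 [0->0 ok]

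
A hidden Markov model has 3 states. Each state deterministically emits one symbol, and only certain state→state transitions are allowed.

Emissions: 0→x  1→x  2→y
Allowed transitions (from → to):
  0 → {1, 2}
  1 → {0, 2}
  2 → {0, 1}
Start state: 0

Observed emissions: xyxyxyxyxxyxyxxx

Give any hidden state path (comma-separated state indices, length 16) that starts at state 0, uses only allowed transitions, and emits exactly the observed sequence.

0,2,0,2,1,2,1,2,0,1,2,0,2,1,0,1

  0: obs=x cand={0,1} pick 0 [start]
  1: obs=y cand={2} pick 2 [0->2 ok]
  2: obs=x cand={0,1} pick 0 [2->0 ok]
  3: obs=y cand={2} pick 2 [0->2 ok]
  4: obs=x cand={0,1} pick 1 [2->1 ok]
  5: obs=y cand={2} pick 2 [1->2 ok]
  6: obs=x cand={0,1} pick 1 [2->1 ok]
  7: obs=y cand={2} pick 2 [1->2 ok]
  8: obs=x cand={0,1} pick 0 [2->0 ok]
  9: obs=x cand={0,1} pick 1 [0->1 ok]
  10: obs=y cand={2} pick 2 [1->2 ok]
  11: obs=x cand={0,1} pick 0 [2->0 ok]
  12: obs=y cand={2} pick 2 [0->2 ok]
  13: obs=x cand={0,1} pick 1 [2->1 ok]
  14: obs=x cand={0,1} pick 0 [1->0 ok]
  15: obs=x cand={0,1} pick 1 [0->1 ok]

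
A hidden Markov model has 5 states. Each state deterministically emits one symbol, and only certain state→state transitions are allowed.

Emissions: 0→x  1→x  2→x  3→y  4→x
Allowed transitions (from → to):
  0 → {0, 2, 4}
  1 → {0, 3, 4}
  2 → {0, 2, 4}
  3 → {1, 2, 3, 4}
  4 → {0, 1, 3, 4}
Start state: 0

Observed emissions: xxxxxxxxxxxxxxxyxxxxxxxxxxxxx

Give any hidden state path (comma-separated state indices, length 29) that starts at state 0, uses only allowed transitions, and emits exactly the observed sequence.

  t0 'x' -> {0,1,2,4}, take 0 (start)
  t1 'x' -> {0,1,2,4}, take 0 (0->0 ok)
  t2 'x' -> {0,1,2,4}, take 2 (0->2 ok)
  t3 'x' -> {0,1,2,4}, take 0 (2->0 ok)
  t4 'x' -> {0,1,2,4}, take 0 (0->0 ok)
  t5 'x' -> {0,1,2,4}, take 0 (0->0 ok)
  t6 'x' -> {0,1,2,4}, take 2 (0->2 ok)
  t7 'x' -> {0,1,2,4}, take 2 (2->2 ok)
  t8 'x' -> {0,1,2,4}, take 2 (2->2 ok)
  t9 'x' -> {0,1,2,4}, take 0 (2->0 ok)
  t10 'x' -> {0,1,2,4}, take 0 (0->0 ok)
  t11 'x' -> {0,1,2,4}, take 0 (0->0 ok)
  t12 'x' -> {0,1,2,4}, take 2 (0->2 ok)
  t13 'x' -> {0,1,2,4}, take 4 (2->4 ok)
  t14 'x' -> {0,1,2,4}, take 4 (4->4 ok)
  t15 'y' -> {3}, take 3 (4->3 ok)
  t16 'x' -> {0,1,2,4}, take 2 (3->2 ok)
  t17 'x' -> {0,1,2,4}, take 2 (2->2 ok)
  t18 'x' -> {0,1,2,4}, take 2 (2->2 ok)
  t19 'x' -> {0,1,2,4}, take 2 (2->2 ok)
  t20 'x' -> {0,1,2,4}, take 0 (2->0 ok)
  t21 'x' -> {0,1,2,4}, take 2 (0->2 ok)
  t22 'x' -> {0,1,2,4}, take 2 (2->2 ok)
  t23 'x' -> {0,1,2,4}, take 0 (2->0 ok)
  t24 'x' -> {0,1,2,4}, take 2 (0->2 ok)
  t25 'x' -> {0,1,2,4}, take 0 (2->0 ok)
  t26 'x' -> {0,1,2,4}, take 0 (0->0 ok)
  t27 'x' -> {0,1,2,4}, take 0 (0->0 ok)
  t28 'x' -> {0,1,2,4}, take 0 (0->0 ok)

0,0,2,0,0,0,2,2,2,0,0,0,2,4,4,3,2,2,2,2,0,2,2,0,2,0,0,0,0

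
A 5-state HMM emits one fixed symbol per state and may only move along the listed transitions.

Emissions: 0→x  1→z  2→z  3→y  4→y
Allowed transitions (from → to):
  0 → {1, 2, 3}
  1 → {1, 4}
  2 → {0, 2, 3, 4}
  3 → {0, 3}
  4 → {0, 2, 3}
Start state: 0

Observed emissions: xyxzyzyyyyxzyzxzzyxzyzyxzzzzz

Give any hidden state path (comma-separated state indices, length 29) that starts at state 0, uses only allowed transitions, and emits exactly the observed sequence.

  [0] x  {0}  => 0  start
  [1] y  {3,4}  => 3  0->3 ok
  [2] x  {0}  => 0  3->0 ok
  [3] z  {1,2}  => 1  0->1 ok
  [4] y  {3,4}  => 4  1->4 ok
  [5] z  {1,2}  => 2  4->2 ok
  [6] y  {3,4}  => 4  2->4 ok
  [7] y  {3,4}  => 3  4->3 ok
  [8] y  {3,4}  => 3  3->3 ok
  [9] y  {3,4}  => 3  3->3 ok
  [10] x  {0}  => 0  3->0 ok
  [11] z  {1,2}  => 2  0->2 ok
  [12] y  {3,4}  => 4  2->4 ok
  [13] z  {1,2}  => 2  4->2 ok
  [14] x  {0}  => 0  2->0 ok
  [15] z  {1,2}  => 2  0->2 ok
  [16] z  {1,2}  => 2  2->2 ok
  [17] y  {3,4}  => 3  2->3 ok
  [18] x  {0}  => 0  3->0 ok
  [19] z  {1,2}  => 1  0->1 ok
  [20] y  {3,4}  => 4  1->4 ok
  [21] z  {1,2}  => 2  4->2 ok
  [22] y  {3,4}  => 4  2->4 ok
  [23] x  {0}  => 0  4->0 ok
  [24] z  {1,2}  => 1  0->1 ok
  [25] z  {1,2}  => 1  1->1 ok
  [26] z  {1,2}  => 1  1->1 ok
  [27] z  {1,2}  => 1  1->1 ok
  [28] z  {1,2}  => 1  1->1 ok

0,3,0,1,4,2,4,3,3,3,0,2,4,2,0,2,2,3,0,1,4,2,4,0,1,1,1,1,1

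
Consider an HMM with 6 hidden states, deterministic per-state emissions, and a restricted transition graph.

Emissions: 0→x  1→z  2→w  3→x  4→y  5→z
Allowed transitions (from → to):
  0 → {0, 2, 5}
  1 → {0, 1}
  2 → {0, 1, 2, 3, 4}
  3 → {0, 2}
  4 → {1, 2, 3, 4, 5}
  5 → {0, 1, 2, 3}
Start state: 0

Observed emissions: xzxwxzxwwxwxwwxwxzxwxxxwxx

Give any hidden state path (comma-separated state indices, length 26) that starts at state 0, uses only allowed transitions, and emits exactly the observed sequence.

  [0] x  {0,3}  => 0  start
  [1] z  {1,5}  => 5  0->5 ok
  [2] x  {0,3}  => 3  5->3 ok
  [3] w  {2}  => 2  3->2 ok
  [4] x  {0,3}  => 0  2->0 ok
  [5] z  {1,5}  => 5  0->5 ok
  [6] x  {0,3}  => 3  5->3 ok
  [7] w  {2}  => 2  3->2 ok
  [8] w  {2}  => 2  2->2 ok
  [9] x  {0,3}  => 0  2->0 ok
  [10] w  {2}  => 2  0->2 ok
  [11] x  {0,3}  => 0  2->0 ok
  [12] w  {2}  => 2  0->2 ok
  [13] w  {2}  => 2  2->2 ok
  [14] x  {0,3}  => 3  2->3 ok
  [15] w  {2}  => 2  3->2 ok
  [16] x  {0,3}  => 0  2->0 ok
  [17] z  {1,5}  => 5  0->5 ok
  [18] x  {0,3}  => 3  5->3 ok
  [19] w  {2}  => 2  3->2 ok
  [20] x  {0,3}  => 0  2->0 ok
  [21] x  {0,3}  => 0  0->0 ok
  [22] x  {0,3}  => 0  0->0 ok
  [23] w  {2}  => 2  0->2 ok
  [24] x  {0,3}  => 3  2->3 ok
  [25] x  {0,3}  => 0  3->0 ok

0,5,3,2,0,5,3,2,2,0,2,0,2,2,3,2,0,5,3,2,0,0,0,2,3,0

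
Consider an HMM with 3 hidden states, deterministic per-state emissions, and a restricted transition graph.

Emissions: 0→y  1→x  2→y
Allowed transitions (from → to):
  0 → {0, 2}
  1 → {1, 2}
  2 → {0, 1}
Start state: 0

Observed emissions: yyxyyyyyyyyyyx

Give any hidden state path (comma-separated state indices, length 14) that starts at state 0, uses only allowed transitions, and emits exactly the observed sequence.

0,2,1,2,0,2,0,0,2,0,0,0,2,1

  pos 0: y in {0,2}, choose 0; start
  pos 1: y in {0,2}, choose 2; 0->2 ok
  pos 2: x in {1}, choose 1; 2->1 ok
  pos 3: y in {0,2}, choose 2; 1->2 ok
  pos 4: y in {0,2}, choose 0; 2->0 ok
  pos 5: y in {0,2}, choose 2; 0->2 ok
  pos 6: y in {0,2}, choose 0; 2->0 ok
  pos 7: y in {0,2}, choose 0; 0->0 ok
  pos 8: y in {0,2}, choose 2; 0->2 ok
  pos 9: y in {0,2}, choose 0; 2->0 ok
  pos 10: y in {0,2}, choose 0; 0->0 ok
  pos 11: y in {0,2}, choose 0; 0->0 ok
  pos 12: y in {0,2}, choose 2; 0->2 ok
  pos 13: x in {1}, choose 1; 2->1 ok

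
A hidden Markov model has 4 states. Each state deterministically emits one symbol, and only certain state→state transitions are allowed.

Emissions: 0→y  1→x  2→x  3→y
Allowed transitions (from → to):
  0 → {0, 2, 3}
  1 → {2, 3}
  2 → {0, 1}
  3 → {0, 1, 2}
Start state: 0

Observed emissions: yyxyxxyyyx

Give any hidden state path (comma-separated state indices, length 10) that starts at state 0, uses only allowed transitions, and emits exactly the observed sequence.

  [0] y  {0,3}  => 0  start
  [1] y  {0,3}  => 3  0->3 ok
  [2] x  {1,2}  => 1  3->1 ok
  [3] y  {0,3}  => 3  1->3 ok
  [4] x  {1,2}  => 2  3->2 ok
  [5] x  {1,2}  => 1  2->1 ok
  [6] y  {0,3}  => 3  1->3 ok
  [7] y  {0,3}  => 0  3->0 ok
  [8] y  {0,3}  => 3  0->3 ok
  [9] x  {1,2}  => 1  3->1 ok

0,3,1,3,2,1,3,0,3,1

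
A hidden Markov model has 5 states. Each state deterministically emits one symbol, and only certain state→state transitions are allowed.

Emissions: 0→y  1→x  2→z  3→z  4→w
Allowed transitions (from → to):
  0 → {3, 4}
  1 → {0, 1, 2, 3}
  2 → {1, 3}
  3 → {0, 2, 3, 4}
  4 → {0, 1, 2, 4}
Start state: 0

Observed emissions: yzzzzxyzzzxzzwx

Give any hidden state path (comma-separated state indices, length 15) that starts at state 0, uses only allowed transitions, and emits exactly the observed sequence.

0,3,3,3,2,1,0,3,3,2,1,2,3,4,1

  0: obs=y cand={0} pick 0 [start]
  1: obs=z cand={2,3} pick 3 [0->3 ok]
  2: obs=z cand={2,3} pick 3 [3->3 ok]
  3: obs=z cand={2,3} pick 3 [3->3 ok]
  4: obs=z cand={2,3} pick 2 [3->2 ok]
  5: obs=x cand={1} pick 1 [2->1 ok]
  6: obs=y cand={0} pick 0 [1->0 ok]
  7: obs=z cand={2,3} pick 3 [0->3 ok]
  8: obs=z cand={2,3} pick 3 [3->3 ok]
  9: obs=z cand={2,3} pick 2 [3->2 ok]
  10: obs=x cand={1} pick 1 [2->1 ok]
  11: obs=z cand={2,3} pick 2 [1->2 ok]
  12: obs=z cand={2,3} pick 3 [2->3 ok]
  13: obs=w cand={4} pick 4 [3->4 ok]
  14: obs=x cand={1} pick 1 [4->1 ok]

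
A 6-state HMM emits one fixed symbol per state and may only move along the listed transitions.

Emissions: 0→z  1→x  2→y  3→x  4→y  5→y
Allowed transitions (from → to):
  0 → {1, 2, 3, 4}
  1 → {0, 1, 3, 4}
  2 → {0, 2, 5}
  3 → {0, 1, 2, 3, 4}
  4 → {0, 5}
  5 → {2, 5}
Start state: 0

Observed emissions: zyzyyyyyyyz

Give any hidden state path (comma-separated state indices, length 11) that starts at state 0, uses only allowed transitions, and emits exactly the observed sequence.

  pos 0: z in {0}, choose 0; start
  pos 1: y in {2,4,5}, choose 4; 0->4 ok
  pos 2: z in {0}, choose 0; 4->0 ok
  pos 3: y in {2,4,5}, choose 4; 0->4 ok
  pos 4: y in {2,4,5}, choose 5; 4->5 ok
  pos 5: y in {2,4,5}, choose 2; 5->2 ok
  pos 6: y in {2,4,5}, choose 5; 2->5 ok
  pos 7: y in {2,4,5}, choose 5; 5->5 ok
  pos 8: y in {2,4,5}, choose 5; 5->5 ok
  pos 9: y in {2,4,5}, choose 2; 5->2 ok
  pos 10: z in {0}, choose 0; 2->0 ok

0,4,0,4,5,2,5,5,5,2,0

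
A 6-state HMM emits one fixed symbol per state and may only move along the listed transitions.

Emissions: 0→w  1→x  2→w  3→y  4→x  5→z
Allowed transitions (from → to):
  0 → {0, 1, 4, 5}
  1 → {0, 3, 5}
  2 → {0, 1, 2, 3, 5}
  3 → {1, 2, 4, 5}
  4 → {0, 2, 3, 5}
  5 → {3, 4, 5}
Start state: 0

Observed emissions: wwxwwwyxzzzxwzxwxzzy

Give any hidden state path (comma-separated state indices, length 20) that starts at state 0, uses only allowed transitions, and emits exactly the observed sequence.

  [0] w  {0,2}  => 0  start
  [1] w  {0,2}  => 0  0->0 ok
  [2] x  {1,4}  => 4  0->4 ok
  [3] w  {0,2}  => 2  4->2 ok
  [4] w  {0,2}  => 2  2->2 ok
  [5] w  {0,2}  => 2  2->2 ok
  [6] y  {3}  => 3  2->3 ok
  [7] x  {1,4}  => 4  3->4 ok
  [8] z  {5}  => 5  4->5 ok
  [9] z  {5}  => 5  5->5 ok
  [10] z  {5}  => 5  5->5 ok
  [11] x  {1,4}  => 4  5->4 ok
  [12] w  {0,2}  => 0  4->0 ok
  [13] z  {5}  => 5  0->5 ok
  [14] x  {1,4}  => 4  5->4 ok
  [15] w  {0,2}  => 0  4->0 ok
  [16] x  {1,4}  => 1  0->1 ok
  [17] z  {5}  => 5  1->5 ok
  [18] z  {5}  => 5  5->5 ok
  [19] y  {3}  => 3  5->3 ok

0,0,4,2,2,2,3,4,5,5,5,4,0,5,4,0,1,5,5,3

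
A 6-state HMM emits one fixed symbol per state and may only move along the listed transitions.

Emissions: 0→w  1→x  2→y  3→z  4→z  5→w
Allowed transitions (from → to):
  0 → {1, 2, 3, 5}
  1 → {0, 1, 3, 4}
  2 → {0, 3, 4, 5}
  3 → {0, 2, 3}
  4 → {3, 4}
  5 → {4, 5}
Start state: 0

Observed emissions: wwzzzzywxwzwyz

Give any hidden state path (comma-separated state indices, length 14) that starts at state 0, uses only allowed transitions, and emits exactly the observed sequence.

  0: obs=w cand={0,5} pick 0 [start]
  1: obs=w cand={0,5} pick 5 [0->5 ok]
  2: obs=z cand={3,4} pick 4 [5->4 ok]
  3: obs=z cand={3,4} pick 4 [4->4 ok]
  4: obs=z cand={3,4} pick 4 [4->4 ok]
  5: obs=z cand={3,4} pick 3 [4->3 ok]
  6: obs=y cand={2} pick 2 [3->2 ok]
  7: obs=w cand={0,5} pick 0 [2->0 ok]
  8: obs=x cand={1} pick 1 [0->1 ok]
  9: obs=w cand={0,5} pick 0 [1->0 ok]
  10: obs=z cand={3,4} pick 3 [0->3 ok]
  11: obs=w cand={0,5} pick 0 [3->0 ok]
  12: obs=y cand={2} pick 2 [0->2 ok]
  13: obs=z cand={3,4} pick 4 [2->4 ok]

0,5,4,4,4,3,2,0,1,0,3,0,2,4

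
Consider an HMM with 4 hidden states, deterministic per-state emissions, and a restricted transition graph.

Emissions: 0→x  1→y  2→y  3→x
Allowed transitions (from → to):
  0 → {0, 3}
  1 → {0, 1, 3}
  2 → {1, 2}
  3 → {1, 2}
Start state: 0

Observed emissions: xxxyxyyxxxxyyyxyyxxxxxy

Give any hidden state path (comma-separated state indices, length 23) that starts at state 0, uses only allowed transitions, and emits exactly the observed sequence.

  [0] x  {0,3}  => 0  start
  [1] x  {0,3}  => 0  0->0 ok
  [2] x  {0,3}  => 3  0->3 ok
  [3] y  {1,2}  => 1  3->1 ok
  [4] x  {0,3}  => 3  1->3 ok
  [5] y  {1,2}  => 1  3->1 ok
  [6] y  {1,2}  => 1  1->1 ok
  [7] x  {0,3}  => 0  1->0 ok
  [8] x  {0,3}  => 0  0->0 ok
  [9] x  {0,3}  => 0  0->0 ok
  [10] x  {0,3}  => 3  0->3 ok
  [11] y  {1,2}  => 2  3->2 ok
  [12] y  {1,2}  => 2  2->2 ok
  [13] y  {1,2}  => 1  2->1 ok
  [14] x  {0,3}  => 3  1->3 ok
  [15] y  {1,2}  => 2  3->2 ok
  [16] y  {1,2}  => 1  2->1 ok
  [17] x  {0,3}  => 0  1->0 ok
  [18] x  {0,3}  => 0  0->0 ok
  [19] x  {0,3}  => 0  0->0 ok
  [20] x  {0,3}  => 0  0->0 ok
  [21] x  {0,3}  => 3  0->3 ok
  [22] y  {1,2}  => 2  3->2 ok

0,0,3,1,3,1,1,0,0,0,3,2,2,1,3,2,1,0,0,0,0,3,2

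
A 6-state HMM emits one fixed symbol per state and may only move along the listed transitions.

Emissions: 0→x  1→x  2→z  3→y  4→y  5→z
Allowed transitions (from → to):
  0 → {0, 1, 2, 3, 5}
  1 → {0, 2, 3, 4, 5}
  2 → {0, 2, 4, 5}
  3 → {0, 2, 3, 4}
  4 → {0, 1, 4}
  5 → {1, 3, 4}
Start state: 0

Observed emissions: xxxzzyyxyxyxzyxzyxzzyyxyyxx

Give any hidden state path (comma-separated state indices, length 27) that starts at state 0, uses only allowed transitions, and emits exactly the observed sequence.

  0: obs=x cand={0,1} pick 0 [start]
  1: obs=x cand={0,1} pick 0 [0->0 ok]
  2: obs=x cand={0,1} pick 1 [0->1 ok]
  3: obs=z cand={2,5} pick 2 [1->2 ok]
  4: obs=z cand={2,5} pick 2 [2->2 ok]
  5: obs=y cand={3,4} pick 4 [2->4 ok]
  6: obs=y cand={3,4} pick 4 [4->4 ok]
  7: obs=x cand={0,1} pick 1 [4->1 ok]
  8: obs=y cand={3,4} pick 4 [1->4 ok]
  9: obs=x cand={0,1} pick 1 [4->1 ok]
  10: obs=y cand={3,4} pick 4 [1->4 ok]
  11: obs=x cand={0,1} pick 1 [4->1 ok]
  12: obs=z cand={2,5} pick 5 [1->5 ok]
  13: obs=y cand={3,4} pick 3 [5->3 ok]
  14: obs=x cand={0,1} pick 0 [3->0 ok]
  15: obs=z cand={2,5} pick 2 [0->2 ok]
  16: obs=y cand={3,4} pick 4 [2->4 ok]
  17: obs=x cand={0,1} pick 1 [4->1 ok]
  18: obs=z cand={2,5} pick 2 [1->2 ok]
  19: obs=z cand={2,5} pick 5 [2->5 ok]
  20: obs=y cand={3,4} pick 4 [5->4 ok]
  21: obs=y cand={3,4} pick 4 [4->4 ok]
  22: obs=x cand={0,1} pick 1 [4->1 ok]
  23: obs=y cand={3,4} pick 3 [1->3 ok]
  24: obs=y cand={3,4} pick 4 [3->4 ok]
  25: obs=x cand={0,1} pick 0 [4->0 ok]
  26: obs=x cand={0,1} pick 1 [0->1 ok]

0,0,1,2,2,4,4,1,4,1,4,1,5,3,0,2,4,1,2,5,4,4,1,3,4,0,1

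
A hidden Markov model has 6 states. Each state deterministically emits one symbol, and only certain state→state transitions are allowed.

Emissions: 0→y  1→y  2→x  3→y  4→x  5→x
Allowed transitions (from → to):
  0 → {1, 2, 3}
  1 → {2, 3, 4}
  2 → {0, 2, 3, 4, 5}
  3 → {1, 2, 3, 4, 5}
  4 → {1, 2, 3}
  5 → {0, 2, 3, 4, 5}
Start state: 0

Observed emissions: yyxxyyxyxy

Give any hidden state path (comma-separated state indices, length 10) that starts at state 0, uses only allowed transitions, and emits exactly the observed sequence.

  t0 'y' -> {0,1,3}, take 0 (start)
  t1 'y' -> {0,1,3}, take 1 (0->1 ok)
  t2 'x' -> {2,4,5}, take 4 (1->4 ok)
  t3 'x' -> {2,4,5}, take 2 (4->2 ok)
  t4 'y' -> {0,1,3}, take 0 (2->0 ok)
  t5 'y' -> {0,1,3}, take 3 (0->3 ok)
  t6 'x' -> {2,4,5}, take 5 (3->5 ok)
  t7 'y' -> {0,1,3}, take 0 (5->0 ok)
  t8 'x' -> {2,4,5}, take 2 (0->2 ok)
  t9 'y' -> {0,1,3}, take 0 (2->0 ok)

0,1,4,2,0,3,5,0,2,0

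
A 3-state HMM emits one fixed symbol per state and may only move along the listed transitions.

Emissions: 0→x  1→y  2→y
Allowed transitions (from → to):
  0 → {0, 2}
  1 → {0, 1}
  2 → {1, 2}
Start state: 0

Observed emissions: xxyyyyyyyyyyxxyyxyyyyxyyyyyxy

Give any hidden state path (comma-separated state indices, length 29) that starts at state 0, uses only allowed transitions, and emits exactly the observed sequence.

  [0] x  {0}  => 0  start
  [1] x  {0}  => 0  0->0 ok
  [2] y  {1,2}  => 2  0->2 ok
  [3] y  {1,2}  => 1  2->1 ok
  [4] y  {1,2}  => 1  1->1 ok
  [5] y  {1,2}  => 1  1->1 ok
  [6] y  {1,2}  => 1  1->1 ok
  [7] y  {1,2}  => 1  1->1 ok
  [8] y  {1,2}  => 1  1->1 ok
  [9] y  {1,2}  => 1  1->1 ok
  [10] y  {1,2}  => 1  1->1 ok
  [11] y  {1,2}  => 1  1->1 ok
  [12] x  {0}  => 0  1->0 ok
  [13] x  {0}  => 0  0->0 ok
  [14] y  {1,2}  => 2  0->2 ok
  [15] y  {1,2}  => 1  2->1 ok
  [16] x  {0}  => 0  1->0 ok
  [17] y  {1,2}  => 2  0->2 ok
  [18] y  {1,2}  => 2  2->2 ok
  [19] y  {1,2}  => 2  2->2 ok
  [20] y  {1,2}  => 1  2->1 ok
  [21] x  {0}  => 0  1->0 ok
  [22] y  {1,2}  => 2  0->2 ok
  [23] y  {1,2}  => 2  2->2 ok
  [24] y  {1,2}  => 2  2->2 ok
  [25] y  {1,2}  => 2  2->2 ok
  [26] y  {1,2}  => 1  2->1 ok
  [27] x  {0}  => 0  1->0 ok
  [28] y  {1,2}  => 2  0->2 ok

0,0,2,1,1,1,1,1,1,1,1,1,0,0,2,1,0,2,2,2,1,0,2,2,2,2,1,0,2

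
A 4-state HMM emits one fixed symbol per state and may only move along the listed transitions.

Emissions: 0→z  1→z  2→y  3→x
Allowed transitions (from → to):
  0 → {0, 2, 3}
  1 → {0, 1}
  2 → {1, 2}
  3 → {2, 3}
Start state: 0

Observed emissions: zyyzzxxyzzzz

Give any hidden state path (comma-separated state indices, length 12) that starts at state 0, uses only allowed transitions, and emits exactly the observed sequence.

  [0] z  {0,1}  => 0  start
  [1] y  {2}  => 2  0->2 ok
  [2] y  {2}  => 2  2->2 ok
  [3] z  {0,1}  => 1  2->1 ok
  [4] z  {0,1}  => 0  1->0 ok
  [5] x  {3}  => 3  0->3 ok
  [6] x  {3}  => 3  3->3 ok
  [7] y  {2}  => 2  3->2 ok
  [8] z  {0,1}  => 1  2->1 ok
  [9] z  {0,1}  => 1  1->1 ok
  [10] z  {0,1}  => 1  1->1 ok
  [11] z  {0,1}  => 0  1->0 ok

0,2,2,1,0,3,3,2,1,1,1,0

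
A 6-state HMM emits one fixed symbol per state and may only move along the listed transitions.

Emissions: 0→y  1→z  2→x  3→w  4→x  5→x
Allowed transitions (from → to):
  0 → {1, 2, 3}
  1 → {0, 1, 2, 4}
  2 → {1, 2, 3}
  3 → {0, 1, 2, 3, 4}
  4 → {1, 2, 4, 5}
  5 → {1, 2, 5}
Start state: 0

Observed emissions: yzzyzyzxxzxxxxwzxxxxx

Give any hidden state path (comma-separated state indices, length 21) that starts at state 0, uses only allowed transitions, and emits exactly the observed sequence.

0,1,1,0,1,0,1,2,2,1,4,4,4,2,3,1,4,4,4,2,2

  [0] y  {0}  => 0  start
  [1] z  {1}  => 1  0->1 ok
  [2] z  {1}  => 1  1->1 ok
  [3] y  {0}  => 0  1->0 ok
  [4] z  {1}  => 1  0->1 ok
  [5] y  {0}  => 0  1->0 ok
  [6] z  {1}  => 1  0->1 ok
  [7] x  {2,4,5}  => 2  1->2 ok
  [8] x  {2,4,5}  => 2  2->2 ok
  [9] z  {1}  => 1  2->1 ok
  [10] x  {2,4,5}  => 4  1->4 ok
  [11] x  {2,4,5}  => 4  4->4 ok
  [12] x  {2,4,5}  => 4  4->4 ok
  [13] x  {2,4,5}  => 2  4->2 ok
  [14] w  {3}  => 3  2->3 ok
  [15] z  {1}  => 1  3->1 ok
  [16] x  {2,4,5}  => 4  1->4 ok
  [17] x  {2,4,5}  => 4  4->4 ok
  [18] x  {2,4,5}  => 4  4->4 ok
  [19] x  {2,4,5}  => 2  4->2 ok
  [20] x  {2,4,5}  => 2  2->2 ok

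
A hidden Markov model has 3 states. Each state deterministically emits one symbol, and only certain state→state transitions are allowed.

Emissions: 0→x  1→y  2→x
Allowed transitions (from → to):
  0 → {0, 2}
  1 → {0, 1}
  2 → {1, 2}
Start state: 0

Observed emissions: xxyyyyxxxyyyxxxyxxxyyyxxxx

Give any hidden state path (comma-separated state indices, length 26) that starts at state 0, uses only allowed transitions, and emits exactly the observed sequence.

0,2,1,1,1,1,0,0,2,1,1,1,0,2,2,1,0,0,2,1,1,1,0,0,0,2

  pos 0: x in {0,2}, choose 0; start
  pos 1: x in {0,2}, choose 2; 0->2 ok
  pos 2: y in {1}, choose 1; 2->1 ok
  pos 3: y in {1}, choose 1; 1->1 ok
  pos 4: y in {1}, choose 1; 1->1 ok
  pos 5: y in {1}, choose 1; 1->1 ok
  pos 6: x in {0,2}, choose 0; 1->0 ok
  pos 7: x in {0,2}, choose 0; 0->0 ok
  pos 8: x in {0,2}, choose 2; 0->2 ok
  pos 9: y in {1}, choose 1; 2->1 ok
  pos 10: y in {1}, choose 1; 1->1 ok
  pos 11: y in {1}, choose 1; 1->1 ok
  pos 12: x in {0,2}, choose 0; 1->0 ok
  pos 13: x in {0,2}, choose 2; 0->2 ok
  pos 14: x in {0,2}, choose 2; 2->2 ok
  pos 15: y in {1}, choose 1; 2->1 ok
  pos 16: x in {0,2}, choose 0; 1->0 ok
  pos 17: x in {0,2}, choose 0; 0->0 ok
  pos 18: x in {0,2}, choose 2; 0->2 ok
  pos 19: y in {1}, choose 1; 2->1 ok
  pos 20: y in {1}, choose 1; 1->1 ok
  pos 21: y in {1}, choose 1; 1->1 ok
  pos 22: x in {0,2}, choose 0; 1->0 ok
  pos 23: x in {0,2}, choose 0; 0->0 ok
  pos 24: x in {0,2}, choose 0; 0->0 ok
  pos 25: x in {0,2}, choose 2; 0->2 ok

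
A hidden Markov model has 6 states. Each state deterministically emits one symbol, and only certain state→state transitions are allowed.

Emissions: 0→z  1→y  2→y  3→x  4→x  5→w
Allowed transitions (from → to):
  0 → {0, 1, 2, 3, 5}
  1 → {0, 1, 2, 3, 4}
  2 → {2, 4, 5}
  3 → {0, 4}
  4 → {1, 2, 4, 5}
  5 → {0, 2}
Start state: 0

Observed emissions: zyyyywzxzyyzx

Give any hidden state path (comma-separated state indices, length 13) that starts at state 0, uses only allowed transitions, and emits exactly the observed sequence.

  t0 'z' -> {0}, take 0 (start)
  t1 'y' -> {1,2}, take 1 (0->1 ok)
  t2 'y' -> {1,2}, take 1 (1->1 ok)
  t3 'y' -> {1,2}, take 2 (1->2 ok)
  t4 'y' -> {1,2}, take 2 (2->2 ok)
  t5 'w' -> {5}, take 5 (2->5 ok)
  t6 'z' -> {0}, take 0 (5->0 ok)
  t7 'x' -> {3,4}, take 3 (0->3 ok)
  t8 'z' -> {0}, take 0 (3->0 ok)
  t9 'y' -> {1,2}, take 1 (0->1 ok)
  t10 'y' -> {1,2}, take 1 (1->1 ok)
  t11 'z' -> {0}, take 0 (1->0 ok)
  t12 'x' -> {3,4}, take 3 (0->3 ok)

0,1,1,2,2,5,0,3,0,1,1,0,3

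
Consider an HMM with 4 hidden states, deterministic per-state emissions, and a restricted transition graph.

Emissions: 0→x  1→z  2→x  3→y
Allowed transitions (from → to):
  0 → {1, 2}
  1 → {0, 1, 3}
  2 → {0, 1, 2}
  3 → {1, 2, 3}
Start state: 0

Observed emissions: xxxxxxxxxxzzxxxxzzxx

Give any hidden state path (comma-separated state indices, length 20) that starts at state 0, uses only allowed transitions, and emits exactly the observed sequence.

  [0] x  {0,2}  => 0  start
  [1] x  {0,2}  => 2  0->2 ok
  [2] x  {0,2}  => 2  2->2 ok
  [3] x  {0,2}  => 0  2->0 ok
  [4] x  {0,2}  => 2  0->2 ok
  [5] x  {0,2}  => 0  2->0 ok
  [6] x  {0,2}  => 2  0->2 ok
  [7] x  {0,2}  => 0  2->0 ok
  [8] x  {0,2}  => 2  0->2 ok
  [9] x  {0,2}  => 2  2->2 ok
  [10] z  {1}  => 1  2->1 ok
  [11] z  {1}  => 1  1->1 ok
  [12] x  {0,2}  => 0  1->0 ok
  [13] x  {0,2}  => 2  0->2 ok
  [14] x  {0,2}  => 2  2->2 ok
  [15] x  {0,2}  => 0  2->0 ok
  [16] z  {1}  => 1  0->1 ok
  [17] z  {1}  => 1  1->1 ok
  [18] x  {0,2}  => 0  1->0 ok
  [19] x  {0,2}  => 2  0->2 ok

0,2,2,0,2,0,2,0,2,2,1,1,0,2,2,0,1,1,0,2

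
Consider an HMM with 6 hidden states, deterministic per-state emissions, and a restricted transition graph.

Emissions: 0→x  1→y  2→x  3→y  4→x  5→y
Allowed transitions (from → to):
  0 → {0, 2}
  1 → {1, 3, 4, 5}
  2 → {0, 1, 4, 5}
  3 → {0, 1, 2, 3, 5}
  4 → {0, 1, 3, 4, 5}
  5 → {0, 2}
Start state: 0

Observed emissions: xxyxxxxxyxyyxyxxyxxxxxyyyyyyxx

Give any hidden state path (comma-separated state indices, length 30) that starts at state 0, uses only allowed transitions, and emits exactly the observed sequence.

0,2,5,0,0,0,0,2,1,4,1,1,4,5,2,4,5,2,0,2,4,4,1,1,3,1,3,1,4,4

  0: obs=x cand={0,2,4} pick 0 [start]
  1: obs=x cand={0,2,4} pick 2 [0->2 ok]
  2: obs=y cand={1,3,5} pick 5 [2->5 ok]
  3: obs=x cand={0,2,4} pick 0 [5->0 ok]
  4: obs=x cand={0,2,4} pick 0 [0->0 ok]
  5: obs=x cand={0,2,4} pick 0 [0->0 ok]
  6: obs=x cand={0,2,4} pick 0 [0->0 ok]
  7: obs=x cand={0,2,4} pick 2 [0->2 ok]
  8: obs=y cand={1,3,5} pick 1 [2->1 ok]
  9: obs=x cand={0,2,4} pick 4 [1->4 ok]
  10: obs=y cand={1,3,5} pick 1 [4->1 ok]
  11: obs=y cand={1,3,5} pick 1 [1->1 ok]
  12: obs=x cand={0,2,4} pick 4 [1->4 ok]
  13: obs=y cand={1,3,5} pick 5 [4->5 ok]
  14: obs=x cand={0,2,4} pick 2 [5->2 ok]
  15: obs=x cand={0,2,4} pick 4 [2->4 ok]
  16: obs=y cand={1,3,5} pick 5 [4->5 ok]
  17: obs=x cand={0,2,4} pick 2 [5->2 ok]
  18: obs=x cand={0,2,4} pick 0 [2->0 ok]
  19: obs=x cand={0,2,4} pick 2 [0->2 ok]
  20: obs=x cand={0,2,4} pick 4 [2->4 ok]
  21: obs=x cand={0,2,4} pick 4 [4->4 ok]
  22: obs=y cand={1,3,5} pick 1 [4->1 ok]
  23: obs=y cand={1,3,5} pick 1 [1->1 ok]
  24: obs=y cand={1,3,5} pick 3 [1->3 ok]
  25: obs=y cand={1,3,5} pick 1 [3->1 ok]
  26: obs=y cand={1,3,5} pick 3 [1->3 ok]
  27: obs=y cand={1,3,5} pick 1 [3->1 ok]
  28: obs=x cand={0,2,4} pick 4 [1->4 ok]
  29: obs=x cand={0,2,4} pick 4 [4->4 ok]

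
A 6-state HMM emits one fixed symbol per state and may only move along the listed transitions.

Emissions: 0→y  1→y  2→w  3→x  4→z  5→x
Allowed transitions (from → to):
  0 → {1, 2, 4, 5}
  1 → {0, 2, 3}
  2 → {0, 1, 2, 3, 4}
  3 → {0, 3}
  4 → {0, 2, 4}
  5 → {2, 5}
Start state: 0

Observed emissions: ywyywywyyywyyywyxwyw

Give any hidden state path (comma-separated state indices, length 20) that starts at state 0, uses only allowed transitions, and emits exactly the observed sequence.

  t0 'y' -> {0,1}, take 0 (start)
  t1 'w' -> {2}, take 2 (0->2 ok)
  t2 'y' -> {0,1}, take 0 (2->0 ok)
  t3 'y' -> {0,1}, take 1 (0->1 ok)
  t4 'w' -> {2}, take 2 (1->2 ok)
  t5 'y' -> {0,1}, take 1 (2->1 ok)
  t6 'w' -> {2}, take 2 (1->2 ok)
  t7 'y' -> {0,1}, take 0 (2->0 ok)
  t8 'y' -> {0,1}, take 1 (0->1 ok)
  t9 'y' -> {0,1}, take 0 (1->0 ok)
  t10 'w' -> {2}, take 2 (0->2 ok)
  t11 'y' -> {0,1}, take 1 (2->1 ok)
  t12 'y' -> {0,1}, take 0 (1->0 ok)
  t13 'y' -> {0,1}, take 1 (0->1 ok)
  t14 'w' -> {2}, take 2 (1->2 ok)
  t15 'y' -> {0,1}, take 0 (2->0 ok)
  t16 'x' -> {3,5}, take 5 (0->5 ok)
  t17 'w' -> {2}, take 2 (5->2 ok)
  t18 'y' -> {0,1}, take 1 (2->1 ok)
  t19 'w' -> {2}, take 2 (1->2 ok)

0,2,0,1,2,1,2,0,1,0,2,1,0,1,2,0,5,2,1,2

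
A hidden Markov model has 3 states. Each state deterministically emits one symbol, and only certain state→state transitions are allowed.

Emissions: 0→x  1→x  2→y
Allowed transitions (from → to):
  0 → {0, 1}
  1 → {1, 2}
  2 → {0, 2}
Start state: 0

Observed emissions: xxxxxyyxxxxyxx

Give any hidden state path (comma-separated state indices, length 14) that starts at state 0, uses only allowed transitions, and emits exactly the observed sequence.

0,0,0,1,1,2,2,0,0,1,1,2,0,0

  0: obs=x cand={0,1} pick 0 [start]
  1: obs=x cand={0,1} pick 0 [0->0 ok]
  2: obs=x cand={0,1} pick 0 [0->0 ok]
  3: obs=x cand={0,1} pick 1 [0->1 ok]
  4: obs=x cand={0,1} pick 1 [1->1 ok]
  5: obs=y cand={2} pick 2 [1->2 ok]
  6: obs=y cand={2} pick 2 [2->2 ok]
  7: obs=x cand={0,1} pick 0 [2->0 ok]
  8: obs=x cand={0,1} pick 0 [0->0 ok]
  9: obs=x cand={0,1} pick 1 [0->1 ok]
  10: obs=x cand={0,1} pick 1 [1->1 ok]
  11: obs=y cand={2} pick 2 [1->2 ok]
  12: obs=x cand={0,1} pick 0 [2->0 ok]
  13: obs=x cand={0,1} pick 0 [0->0 ok]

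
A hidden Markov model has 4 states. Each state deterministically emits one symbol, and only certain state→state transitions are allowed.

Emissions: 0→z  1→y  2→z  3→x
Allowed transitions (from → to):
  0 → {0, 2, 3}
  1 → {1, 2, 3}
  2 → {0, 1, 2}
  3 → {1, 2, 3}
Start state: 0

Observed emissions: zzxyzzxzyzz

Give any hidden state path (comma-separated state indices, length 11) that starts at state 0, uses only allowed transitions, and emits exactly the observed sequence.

0,0,3,1,2,0,3,2,1,2,2

  [0] z  {0,2}  => 0  start
  [1] z  {0,2}  => 0  0->0 ok
  [2] x  {3}  => 3  0->3 ok
  [3] y  {1}  => 1  3->1 ok
  [4] z  {0,2}  => 2  1->2 ok
  [5] z  {0,2}  => 0  2->0 ok
  [6] x  {3}  => 3  0->3 ok
  [7] z  {0,2}  => 2  3->2 ok
  [8] y  {1}  => 1  2->1 ok
  [9] z  {0,2}  => 2  1->2 ok
  [10] z  {0,2}  => 2  2->2 ok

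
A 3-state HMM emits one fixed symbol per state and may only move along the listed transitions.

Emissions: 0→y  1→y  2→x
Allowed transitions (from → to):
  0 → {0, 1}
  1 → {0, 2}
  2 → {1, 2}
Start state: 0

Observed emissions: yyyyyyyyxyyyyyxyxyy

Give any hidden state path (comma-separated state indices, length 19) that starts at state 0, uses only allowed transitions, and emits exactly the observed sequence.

  t0 'y' -> {0,1}, take 0 (start)
  t1 'y' -> {0,1}, take 1 (0->1 ok)
  t2 'y' -> {0,1}, take 0 (1->0 ok)
  t3 'y' -> {0,1}, take 0 (0->0 ok)
  t4 'y' -> {0,1}, take 1 (0->1 ok)
  t5 'y' -> {0,1}, take 0 (1->0 ok)
  t6 'y' -> {0,1}, take 0 (0->0 ok)
  t7 'y' -> {0,1}, take 1 (0->1 ok)
  t8 'x' -> {2}, take 2 (1->2 ok)
  t9 'y' -> {0,1}, take 1 (2->1 ok)
  t10 'y' -> {0,1}, take 0 (1->0 ok)
  t11 'y' -> {0,1}, take 1 (0->1 ok)
  t12 'y' -> {0,1}, take 0 (1->0 ok)
  t13 'y' -> {0,1}, take 1 (0->1 ok)
  t14 'x' -> {2}, take 2 (1->2 ok)
  t15 'y' -> {0,1}, take 1 (2->1 ok)
  t16 'x' -> {2}, take 2 (1->2 ok)
  t17 'y' -> {0,1}, take 1 (2->1 ok)
  t18 'y' -> {0,1}, take 0 (1->0 ok)

0,1,0,0,1,0,0,1,2,1,0,1,0,1,2,1,2,1,0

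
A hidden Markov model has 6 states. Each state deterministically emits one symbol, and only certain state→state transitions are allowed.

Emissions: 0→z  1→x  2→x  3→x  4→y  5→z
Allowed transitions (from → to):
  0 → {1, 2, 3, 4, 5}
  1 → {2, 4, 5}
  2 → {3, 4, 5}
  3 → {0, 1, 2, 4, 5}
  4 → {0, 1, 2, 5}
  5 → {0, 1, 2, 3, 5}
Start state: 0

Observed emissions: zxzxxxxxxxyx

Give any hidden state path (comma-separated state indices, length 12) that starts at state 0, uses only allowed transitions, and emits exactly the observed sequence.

0,2,5,3,2,3,1,2,3,1,4,1

  t0 'z' -> {0,5}, take 0 (start)
  t1 'x' -> {1,2,3}, take 2 (0->2 ok)
  t2 'z' -> {0,5}, take 5 (2->5 ok)
  t3 'x' -> {1,2,3}, take 3 (5->3 ok)
  t4 'x' -> {1,2,3}, take 2 (3->2 ok)
  t5 'x' -> {1,2,3}, take 3 (2->3 ok)
  t6 'x' -> {1,2,3}, take 1 (3->1 ok)
  t7 'x' -> {1,2,3}, take 2 (1->2 ok)
  t8 'x' -> {1,2,3}, take 3 (2->3 ok)
  t9 'x' -> {1,2,3}, take 1 (3->1 ok)
  t10 'y' -> {4}, take 4 (1->4 ok)
  t11 'x' -> {1,2,3}, take 1 (4->1 ok)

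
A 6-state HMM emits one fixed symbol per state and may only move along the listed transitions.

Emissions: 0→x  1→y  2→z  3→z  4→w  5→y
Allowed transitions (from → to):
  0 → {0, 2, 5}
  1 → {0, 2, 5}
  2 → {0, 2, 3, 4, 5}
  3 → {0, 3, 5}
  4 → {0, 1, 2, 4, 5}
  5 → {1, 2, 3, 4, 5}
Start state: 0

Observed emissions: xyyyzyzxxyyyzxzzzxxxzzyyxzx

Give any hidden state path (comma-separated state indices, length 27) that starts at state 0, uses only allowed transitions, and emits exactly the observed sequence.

0,5,1,5,2,5,3,0,0,5,5,5,2,0,2,3,3,0,0,0,2,3,5,1,0,2,0

  [0] x  {0}  => 0  start
  [1] y  {1,5}  => 5  0->5 ok
  [2] y  {1,5}  => 1  5->1 ok
  [3] y  {1,5}  => 5  1->5 ok
  [4] z  {2,3}  => 2  5->2 ok
  [5] y  {1,5}  => 5  2->5 ok
  [6] z  {2,3}  => 3  5->3 ok
  [7] x  {0}  => 0  3->0 ok
  [8] x  {0}  => 0  0->0 ok
  [9] y  {1,5}  => 5  0->5 ok
  [10] y  {1,5}  => 5  5->5 ok
  [11] y  {1,5}  => 5  5->5 ok
  [12] z  {2,3}  => 2  5->2 ok
  [13] x  {0}  => 0  2->0 ok
  [14] z  {2,3}  => 2  0->2 ok
  [15] z  {2,3}  => 3  2->3 ok
  [16] z  {2,3}  => 3  3->3 ok
  [17] x  {0}  => 0  3->0 ok
  [18] x  {0}  => 0  0->0 ok
  [19] x  {0}  => 0  0->0 ok
  [20] z  {2,3}  => 2  0->2 ok
  [21] z  {2,3}  => 3  2->3 ok
  [22] y  {1,5}  => 5  3->5 ok
  [23] y  {1,5}  => 1  5->1 ok
  [24] x  {0}  => 0  1->0 ok
  [25] z  {2,3}  => 2  0->2 ok
  [26] x  {0}  => 0  2->0 ok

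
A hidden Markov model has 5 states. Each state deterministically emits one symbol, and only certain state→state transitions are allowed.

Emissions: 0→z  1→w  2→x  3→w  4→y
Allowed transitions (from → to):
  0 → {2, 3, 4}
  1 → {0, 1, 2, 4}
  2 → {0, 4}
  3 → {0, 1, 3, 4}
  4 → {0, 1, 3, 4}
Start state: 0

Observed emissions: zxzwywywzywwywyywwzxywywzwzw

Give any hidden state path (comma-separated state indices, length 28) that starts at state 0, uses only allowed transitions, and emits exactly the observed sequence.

  [0] z  {0}  => 0  start
  [1] x  {2}  => 2  0->2 ok
  [2] z  {0}  => 0  2->0 ok
  [3] w  {1,3}  => 3  0->3 ok
  [4] y  {4}  => 4  3->4 ok
  [5] w  {1,3}  => 3  4->3 ok
  [6] y  {4}  => 4  3->4 ok
  [7] w  {1,3}  => 1  4->1 ok
  [8] z  {0}  => 0  1->0 ok
  [9] y  {4}  => 4  0->4 ok
  [10] w  {1,3}  => 3  4->3 ok
  [11] w  {1,3}  => 1  3->1 ok
  [12] y  {4}  => 4  1->4 ok
  [13] w  {1,3}  => 3  4->3 ok
  [14] y  {4}  => 4  3->4 ok
  [15] y  {4}  => 4  4->4 ok
  [16] w  {1,3}  => 3  4->3 ok
  [17] w  {1,3}  => 1  3->1 ok
  [18] z  {0}  => 0  1->0 ok
  [19] x  {2}  => 2  0->2 ok
  [20] y  {4}  => 4  2->4 ok
  [21] w  {1,3}  => 3  4->3 ok
  [22] y  {4}  => 4  3->4 ok
  [23] w  {1,3}  => 1  4->1 ok
  [24] z  {0}  => 0  1->0 ok
  [25] w  {1,3}  => 3  0->3 ok
  [26] z  {0}  => 0  3->0 ok
  [27] w  {1,3}  => 3  0->3 ok

0,2,0,3,4,3,4,1,0,4,3,1,4,3,4,4,3,1,0,2,4,3,4,1,0,3,0,3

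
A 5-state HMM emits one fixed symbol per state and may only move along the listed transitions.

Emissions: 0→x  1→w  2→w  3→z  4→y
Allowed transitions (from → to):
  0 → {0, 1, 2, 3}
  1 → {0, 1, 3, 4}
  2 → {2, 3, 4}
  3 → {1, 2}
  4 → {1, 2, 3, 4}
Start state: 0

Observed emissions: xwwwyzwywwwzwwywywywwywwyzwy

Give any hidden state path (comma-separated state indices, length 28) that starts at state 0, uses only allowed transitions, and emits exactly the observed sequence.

  [0] x  {0}  => 0  start
  [1] w  {1,2}  => 1  0->1 ok
  [2] w  {1,2}  => 1  1->1 ok
  [3] w  {1,2}  => 1  1->1 ok
  [4] y  {4}  => 4  1->4 ok
  [5] z  {3}  => 3  4->3 ok
  [6] w  {1,2}  => 2  3->2 ok
  [7] y  {4}  => 4  2->4 ok
  [8] w  {1,2}  => 2  4->2 ok
  [9] w  {1,2}  => 2  2->2 ok
  [10] w  {1,2}  => 2  2->2 ok
  [11] z  {3}  => 3  2->3 ok
  [12] w  {1,2}  => 2  3->2 ok
  [13] w  {1,2}  => 2  2->2 ok
  [14] y  {4}  => 4  2->4 ok
  [15] w  {1,2}  => 1  4->1 ok
  [16] y  {4}  => 4  1->4 ok
  [17] w  {1,2}  => 2  4->2 ok
  [18] y  {4}  => 4  2->4 ok
  [19] w  {1,2}  => 1  4->1 ok
  [20] w  {1,2}  => 1  1->1 ok
  [21] y  {4}  => 4  1->4 ok
  [22] w  {1,2}  => 2  4->2 ok
  [23] w  {1,2}  => 2  2->2 ok
  [24] y  {4}  => 4  2->4 ok
  [25] z  {3}  => 3  4->3 ok
  [26] w  {1,2}  => 2  3->2 ok
  [27] y  {4}  => 4  2->4 ok

0,1,1,1,4,3,2,4,2,2,2,3,2,2,4,1,4,2,4,1,1,4,2,2,4,3,2,4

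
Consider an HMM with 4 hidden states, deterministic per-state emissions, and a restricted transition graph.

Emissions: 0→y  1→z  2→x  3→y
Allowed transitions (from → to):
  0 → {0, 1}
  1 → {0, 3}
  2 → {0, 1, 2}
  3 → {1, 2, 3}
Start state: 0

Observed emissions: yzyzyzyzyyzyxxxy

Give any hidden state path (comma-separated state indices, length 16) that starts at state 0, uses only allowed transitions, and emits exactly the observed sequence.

  0: obs=y cand={0,3} pick 0 [start]
  1: obs=z cand={1} pick 1 [0->1 ok]
  2: obs=y cand={0,3} pick 0 [1->0 ok]
  3: obs=z cand={1} pick 1 [0->1 ok]
  4: obs=y cand={0,3} pick 0 [1->0 ok]
  5: obs=z cand={1} pick 1 [0->1 ok]
  6: obs=y cand={0,3} pick 3 [1->3 ok]
  7: obs=z cand={1} pick 1 [3->1 ok]
  8: obs=y cand={0,3} pick 0 [1->0 ok]
  9: obs=y cand={0,3} pick 0 [0->0 ok]
  10: obs=z cand={1} pick 1 [0->1 ok]
  11: obs=y cand={0,3} pick 3 [1->3 ok]
  12: obs=x cand={2} pick 2 [3->2 ok]
  13: obs=x cand={2} pick 2 [2->2 ok]
  14: obs=x cand={2} pick 2 [2->2 ok]
  15: obs=y cand={0,3} pick 0 [2->0 ok]

0,1,0,1,0,1,3,1,0,0,1,3,2,2,2,0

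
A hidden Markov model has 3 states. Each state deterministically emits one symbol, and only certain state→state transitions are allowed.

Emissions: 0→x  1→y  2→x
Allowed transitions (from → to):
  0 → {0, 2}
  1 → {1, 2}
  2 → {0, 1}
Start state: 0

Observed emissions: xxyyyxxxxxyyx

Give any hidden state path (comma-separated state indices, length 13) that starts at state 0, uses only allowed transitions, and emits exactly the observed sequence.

  [0] x  {0,2}  => 0  start
  [1] x  {0,2}  => 2  0->2 ok
  [2] y  {1}  => 1  2->1 ok
  [3] y  {1}  => 1  1->1 ok
  [4] y  {1}  => 1  1->1 ok
  [5] x  {0,2}  => 2  1->2 ok
  [6] x  {0,2}  => 0  2->0 ok
  [7] x  {0,2}  => 0  0->0 ok
  [8] x  {0,2}  => 0  0->0 ok
  [9] x  {0,2}  => 2  0->2 ok
  [10] y  {1}  => 1  2->1 ok
  [11] y  {1}  => 1  1->1 ok
  [12] x  {0,2}  => 2  1->2 ok

0,2,1,1,1,2,0,0,0,2,1,1,2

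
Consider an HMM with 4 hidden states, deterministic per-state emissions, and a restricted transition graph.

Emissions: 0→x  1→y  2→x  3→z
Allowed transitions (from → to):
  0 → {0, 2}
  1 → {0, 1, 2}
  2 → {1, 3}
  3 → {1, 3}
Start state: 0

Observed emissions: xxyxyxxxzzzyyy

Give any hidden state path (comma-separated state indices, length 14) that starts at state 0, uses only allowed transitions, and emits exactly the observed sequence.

0,2,1,2,1,0,0,2,3,3,3,1,1,1

  0: obs=x cand={0,2} pick 0 [start]
  1: obs=x cand={0,2} pick 2 [0->2 ok]
  2: obs=y cand={1} pick 1 [2->1 ok]
  3: obs=x cand={0,2} pick 2 [1->2 ok]
  4: obs=y cand={1} pick 1 [2->1 ok]
  5: obs=x cand={0,2} pick 0 [1->0 ok]
  6: obs=x cand={0,2} pick 0 [0->0 ok]
  7: obs=x cand={0,2} pick 2 [0->2 ok]
  8: obs=z cand={3} pick 3 [2->3 ok]
  9: obs=z cand={3} pick 3 [3->3 ok]
  10: obs=z cand={3} pick 3 [3->3 ok]
  11: obs=y cand={1} pick 1 [3->1 ok]
  12: obs=y cand={1} pick 1 [1->1 ok]
  13: obs=y cand={1} pick 1 [1->1 ok]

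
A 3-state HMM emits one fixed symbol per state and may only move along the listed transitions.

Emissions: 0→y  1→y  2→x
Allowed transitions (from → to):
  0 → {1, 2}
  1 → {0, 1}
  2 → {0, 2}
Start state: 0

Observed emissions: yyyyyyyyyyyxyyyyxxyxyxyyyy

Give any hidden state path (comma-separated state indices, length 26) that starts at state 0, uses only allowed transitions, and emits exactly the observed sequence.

  pos 0: y in {0,1}, choose 0; start
  pos 1: y in {0,1}, choose 1; 0->1 ok
  pos 2: y in {0,1}, choose 0; 1->0 ok
  pos 3: y in {0,1}, choose 1; 0->1 ok
  pos 4: y in {0,1}, choose 0; 1->0 ok
  pos 5: y in {0,1}, choose 1; 0->1 ok
  pos 6: y in {0,1}, choose 0; 1->0 ok
  pos 7: y in {0,1}, choose 1; 0->1 ok
  pos 8: y in {0,1}, choose 1; 1->1 ok
  pos 9: y in {0,1}, choose 1; 1->1 ok
  pos 10: y in {0,1}, choose 0; 1->0 ok
  pos 11: x in {2}, choose 2; 0->2 ok
  pos 12: y in {0,1}, choose 0; 2->0 ok
  pos 13: y in {0,1}, choose 1; 0->1 ok
  pos 14: y in {0,1}, choose 1; 1->1 ok
  pos 15: y in {0,1}, choose 0; 1->0 ok
  pos 16: x in {2}, choose 2; 0->2 ok
  pos 17: x in {2}, choose 2; 2->2 ok
  pos 18: y in {0,1}, choose 0; 2->0 ok
  pos 19: x in {2}, choose 2; 0->2 ok
  pos 20: y in {0,1}, choose 0; 2->0 ok
  pos 21: x in {2}, choose 2; 0->2 ok
  pos 22: y in {0,1}, choose 0; 2->0 ok
  pos 23: y in {0,1}, choose 1; 0->1 ok
  pos 24: y in {0,1}, choose 1; 1->1 ok
  pos 25: y in {0,1}, choose 1; 1->1 ok

0,1,0,1,0,1,0,1,1,1,0,2,0,1,1,0,2,2,0,2,0,2,0,1,1,1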